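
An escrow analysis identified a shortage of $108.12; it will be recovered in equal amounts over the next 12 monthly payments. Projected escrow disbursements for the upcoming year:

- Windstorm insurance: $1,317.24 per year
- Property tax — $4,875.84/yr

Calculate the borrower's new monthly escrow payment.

Windstorm insurance: $1,317.24/yr
Property tax: $4,875.84/yr
Yearly total = $1,317.24 + $4,875.84 = $6,193.08
Per month = $6,193.08 / 12 = $516.09
Monthly shortage recovery: $108.12 ÷ 12 = $9.01
Adjusted monthly = $516.09 + $9.01 = $525.10

$525.10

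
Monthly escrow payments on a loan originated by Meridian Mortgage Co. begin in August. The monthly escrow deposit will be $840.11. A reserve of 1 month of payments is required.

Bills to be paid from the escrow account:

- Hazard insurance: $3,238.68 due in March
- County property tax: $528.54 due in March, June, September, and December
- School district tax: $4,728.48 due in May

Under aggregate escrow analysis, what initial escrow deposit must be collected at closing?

$1,991.79

Cushion = 1 × $840.11 = $840.11
Trial balance (start $0, +$840.11 each month, − disbursements):
  Aug: +$840.11 → $840.11
  Sep: +$840.11 − $528.54 → $1,151.68
  Oct: +$840.11 → $1,991.79
  Nov: +$840.11 → $2,831.90
  Dec: +$840.11 − $528.54 → $3,143.47
  Jan: +$840.11 → $3,983.58
  Feb: +$840.11 → $4,823.69
  Mar: +$840.11 − $3,767.22 → $1,896.58
  Apr: +$840.11 → $2,736.69
  May: +$840.11 − $4,728.48 → -$1,151.68
  Jun: +$840.11 − $528.54 → -$840.11
  Jul: +$840.11 → $0.00
Lowest trial balance = -$1,151.68 (May)
Initial deposit = cushion − low point = $840.11 − (-$1,151.68) = $1,991.79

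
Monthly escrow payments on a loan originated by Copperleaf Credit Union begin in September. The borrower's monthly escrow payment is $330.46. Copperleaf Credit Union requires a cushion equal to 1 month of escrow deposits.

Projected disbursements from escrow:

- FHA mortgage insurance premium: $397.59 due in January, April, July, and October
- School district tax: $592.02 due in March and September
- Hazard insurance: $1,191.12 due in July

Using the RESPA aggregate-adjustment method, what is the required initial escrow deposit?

$660.92

Cushion = 1 × $330.46 = $330.46
Trial balance (start $0, +$330.46 each month, − disbursements):
  Sep: +$330.46 − $592.02 → -$261.56
  Oct: +$330.46 − $397.59 → -$328.69
  Nov: +$330.46 → $1.77
  Dec: +$330.46 → $332.23
  Jan: +$330.46 − $397.59 → $265.10
  Feb: +$330.46 → $595.56
  Mar: +$330.46 − $592.02 → $334.00
  Apr: +$330.46 − $397.59 → $266.87
  May: +$330.46 → $597.33
  Jun: +$330.46 → $927.79
  Jul: +$330.46 − $1,588.71 → -$330.46
  Aug: +$330.46 → $0.00
Lowest trial balance = -$330.46 (Jul)
Initial deposit = cushion − low point = $330.46 − (-$330.46) = $660.92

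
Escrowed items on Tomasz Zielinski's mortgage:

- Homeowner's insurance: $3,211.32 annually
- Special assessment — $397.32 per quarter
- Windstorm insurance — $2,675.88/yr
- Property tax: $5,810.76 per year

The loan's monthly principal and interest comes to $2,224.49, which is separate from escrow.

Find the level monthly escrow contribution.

Homeowner's insurance = $3,211.32/yr
Special assessment = $397.32 × 4 = $1,589.28/yr
Windstorm insurance = $2,675.88/yr
Property tax = $5,810.76/yr
Yearly total = $3,211.32 + $1,589.28 + $2,675.88 + $5,810.76 = $13,287.24
Per month = $13,287.24 / 12 = $1,107.27

$1,107.27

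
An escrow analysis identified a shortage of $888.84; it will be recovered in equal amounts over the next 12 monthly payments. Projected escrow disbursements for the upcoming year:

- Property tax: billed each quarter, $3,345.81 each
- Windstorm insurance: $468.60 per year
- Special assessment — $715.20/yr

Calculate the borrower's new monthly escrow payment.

$1,287.99

Property tax — $3,345.81 × 4 = $13,383.24 per year
Windstorm insurance — $468.60 per year
Special assessment — $715.20 per year
Yearly total = $14,567.04
Monthly escrow = $14,567.04 / 12 = $1,213.92
Shortage per month = $888.84 ÷ 12 = $74.07
Adjusted monthly = $1,213.92 + $74.07 = $1,287.99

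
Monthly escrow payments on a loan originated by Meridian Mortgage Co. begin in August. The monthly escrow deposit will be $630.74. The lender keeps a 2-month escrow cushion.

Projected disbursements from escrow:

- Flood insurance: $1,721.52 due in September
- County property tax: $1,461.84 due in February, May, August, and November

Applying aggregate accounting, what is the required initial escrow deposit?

$3,383.72

Cushion = 2 × $630.74 = $1,261.48
Trial balance (start $0, +$630.74 each month, − disbursements):
  Aug: +$630.74 − $1,461.84 → -$831.10
  Sep: +$630.74 − $1,721.52 → -$1,921.88
  Oct: +$630.74 → -$1,291.14
  Nov: +$630.74 − $1,461.84 → -$2,122.24
  Dec: +$630.74 → -$1,491.50
  Jan: +$630.74 → -$860.76
  Feb: +$630.74 − $1,461.84 → -$1,691.86
  Mar: +$630.74 → -$1,061.12
  Apr: +$630.74 → -$430.38
  May: +$630.74 − $1,461.84 → -$1,261.48
  Jun: +$630.74 → -$630.74
  Jul: +$630.74 → $0.00
Lowest trial balance = -$2,122.24 (Nov)
Initial deposit = cushion − low point = $1,261.48 − (-$2,122.24) = $3,383.72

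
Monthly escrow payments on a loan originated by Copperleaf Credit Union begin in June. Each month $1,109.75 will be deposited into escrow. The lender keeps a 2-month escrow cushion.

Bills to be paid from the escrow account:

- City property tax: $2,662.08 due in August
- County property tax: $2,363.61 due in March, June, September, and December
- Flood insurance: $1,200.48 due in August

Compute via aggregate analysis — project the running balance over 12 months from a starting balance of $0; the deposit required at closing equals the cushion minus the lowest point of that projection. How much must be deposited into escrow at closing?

Cushion = 2 × $1,109.75 = $2,219.50
Trial balance (start $0, +$1,109.75 each month, − disbursements):
  Jun: +$1,109.75 − $2,363.61 → -$1,253.86
  Jul: +$1,109.75 → -$144.11
  Aug: +$1,109.75 − $3,862.56 → -$2,896.92
  Sep: +$1,109.75 − $2,363.61 → -$4,150.78
  Oct: +$1,109.75 → -$3,041.03
  Nov: +$1,109.75 → -$1,931.28
  Dec: +$1,109.75 − $2,363.61 → -$3,185.14
  Jan: +$1,109.75 → -$2,075.39
  Feb: +$1,109.75 → -$965.64
  Mar: +$1,109.75 − $2,363.61 → -$2,219.50
  Apr: +$1,109.75 → -$1,109.75
  May: +$1,109.75 → $0.00
Lowest trial balance = -$4,150.78 (Sep)
Initial deposit = cushion − low point = $2,219.50 − (-$4,150.78) = $6,370.28

$6,370.28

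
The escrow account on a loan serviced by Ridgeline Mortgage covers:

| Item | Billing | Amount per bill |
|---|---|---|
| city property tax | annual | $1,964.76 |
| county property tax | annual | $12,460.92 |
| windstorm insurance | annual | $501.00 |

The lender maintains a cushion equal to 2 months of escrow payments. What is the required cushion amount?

City property tax — $1,964.76 per year
County property tax — $12,460.92 per year
Windstorm insurance — $501.00 per year
Combined annual = $1,964.76 + $12,460.92 + $501.00 = $14,926.68
Per month = $14,926.68 / 12 = $1,243.89
Required cushion = 2 × $1,243.89 = $2,487.78

$2,487.78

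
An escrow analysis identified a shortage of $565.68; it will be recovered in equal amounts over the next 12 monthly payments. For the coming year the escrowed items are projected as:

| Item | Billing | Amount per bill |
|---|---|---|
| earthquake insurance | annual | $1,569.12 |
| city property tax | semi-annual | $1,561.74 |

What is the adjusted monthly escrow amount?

Earthquake insurance = $1,569.12/yr
City property tax = $1,561.74 × 2 = $3,123.48/yr
Total per year = $4,692.60
Per month = $4,692.60 / 12 = $391.05
Shortage per month = $565.68 / 12 = $47.14
New monthly escrow = $391.05 + $47.14 = $438.19

$438.19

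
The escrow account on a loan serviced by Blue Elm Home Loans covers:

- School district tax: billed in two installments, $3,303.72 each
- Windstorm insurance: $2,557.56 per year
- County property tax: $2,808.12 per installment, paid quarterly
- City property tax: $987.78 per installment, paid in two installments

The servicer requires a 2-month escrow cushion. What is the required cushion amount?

School district tax: $3,303.72 × 2 = $6,607.44
Windstorm insurance: $2,557.56
County property tax: $2,808.12 × 4 = $11,232.48
City property tax: $987.78 × 2 = $1,975.56
Total per year = $6,607.44 + $2,557.56 + $11,232.48 + $1,975.56 = $22,373.04
Monthly escrow = $22,373.04 ÷ 12 = $1,864.42
Reserve = 2 × $1,864.42 = $3,728.84

$3,728.84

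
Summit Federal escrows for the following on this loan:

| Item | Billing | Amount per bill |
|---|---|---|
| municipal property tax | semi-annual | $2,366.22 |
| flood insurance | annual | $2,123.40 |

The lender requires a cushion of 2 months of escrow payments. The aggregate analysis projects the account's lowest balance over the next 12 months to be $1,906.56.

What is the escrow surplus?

Municipal property tax: $2,366.22 × 2 = $4,732.44/yr
Flood insurance: $2,123.40/yr
Annual escrow total = $4,732.44 + $2,123.40 = $6,855.84
Per month = $6,855.84 ÷ 12 = $571.32
Cushion = 2 × $571.32 = $1,142.64
Excess over cushion: $1,906.56 − $1,142.64 = $763.92

$763.92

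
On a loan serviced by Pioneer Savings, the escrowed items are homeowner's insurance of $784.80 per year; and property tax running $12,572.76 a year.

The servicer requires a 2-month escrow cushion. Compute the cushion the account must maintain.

Homeowner's insurance: $784.80
Property tax: $12,572.76
Annual escrow total = $13,357.56
Monthly = $13,357.56 ÷ 12 = $1,113.13
Cushion = 2 × $1,113.13 = $2,226.26

$2,226.26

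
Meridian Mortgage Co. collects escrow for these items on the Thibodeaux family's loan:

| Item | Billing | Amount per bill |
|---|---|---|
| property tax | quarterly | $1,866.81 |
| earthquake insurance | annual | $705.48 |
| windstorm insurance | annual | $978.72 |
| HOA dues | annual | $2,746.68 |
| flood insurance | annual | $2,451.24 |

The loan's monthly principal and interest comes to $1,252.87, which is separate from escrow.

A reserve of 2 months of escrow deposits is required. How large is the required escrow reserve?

$2,391.56

Property tax: $1,866.81 × 4 = $7,467.24 per year
Earthquake insurance: $705.48 per year
Windstorm insurance: $978.72 per year
HOA dues: $2,746.68 per year
Flood insurance: $2,451.24 per year
Total annual escrow = $7,467.24 + $705.48 + $978.72 + $2,746.68 + $2,451.24 = $14,349.36
Monthly escrow = $14,349.36 ÷ 12 = $1,195.78
Cushion = 2 × $1,195.78 = $2,391.56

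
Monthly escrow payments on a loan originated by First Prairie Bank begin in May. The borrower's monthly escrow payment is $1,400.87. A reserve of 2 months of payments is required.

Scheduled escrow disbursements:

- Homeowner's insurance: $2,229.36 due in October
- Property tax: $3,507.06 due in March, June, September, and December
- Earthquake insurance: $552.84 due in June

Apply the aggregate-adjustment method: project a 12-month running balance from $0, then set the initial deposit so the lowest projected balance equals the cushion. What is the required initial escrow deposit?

$4,898.16

Cushion = 2 × $1,400.87 = $2,801.74
Trial balance (start $0, +$1,400.87 each month, − disbursements):
  May: +$1,400.87 → $1,400.87
  Jun: +$1,400.87 − $4,059.90 → -$1,258.16
  Jul: +$1,400.87 → $142.71
  Aug: +$1,400.87 → $1,543.58
  Sep: +$1,400.87 − $3,507.06 → -$562.61
  Oct: +$1,400.87 − $2,229.36 → -$1,391.10
  Nov: +$1,400.87 → $9.77
  Dec: +$1,400.87 − $3,507.06 → -$2,096.42
  Jan: +$1,400.87 → -$695.55
  Feb: +$1,400.87 → $705.32
  Mar: +$1,400.87 − $3,507.06 → -$1,400.87
  Apr: +$1,400.87 → $0.00
Lowest trial balance = -$2,096.42 (Dec)
Initial deposit = cushion − low point = $2,801.74 − (-$2,096.42) = $4,898.16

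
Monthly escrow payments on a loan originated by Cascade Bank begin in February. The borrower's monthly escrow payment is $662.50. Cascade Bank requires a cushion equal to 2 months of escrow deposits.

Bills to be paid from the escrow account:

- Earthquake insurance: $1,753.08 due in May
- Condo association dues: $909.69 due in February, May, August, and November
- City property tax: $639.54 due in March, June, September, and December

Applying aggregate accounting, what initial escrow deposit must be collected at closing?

Cushion = 2 × $662.50 = $1,325.00
Trial balance (start $0, +$662.50 each month, − disbursements):
  Feb: +$662.50 − $909.69 → -$247.19
  Mar: +$662.50 − $639.54 → -$224.23
  Apr: +$662.50 → $438.27
  May: +$662.50 − $2,662.77 → -$1,562.00
  Jun: +$662.50 − $639.54 → -$1,539.04
  Jul: +$662.50 → -$876.54
  Aug: +$662.50 − $909.69 → -$1,123.73
  Sep: +$662.50 − $639.54 → -$1,100.77
  Oct: +$662.50 → -$438.27
  Nov: +$662.50 − $909.69 → -$685.46
  Dec: +$662.50 − $639.54 → -$662.50
  Jan: +$662.50 → $0.00
Lowest trial balance = -$1,562.00 (May)
Initial deposit = cushion − low point = $1,325.00 − (-$1,562.00) = $2,887.00

$2,887.00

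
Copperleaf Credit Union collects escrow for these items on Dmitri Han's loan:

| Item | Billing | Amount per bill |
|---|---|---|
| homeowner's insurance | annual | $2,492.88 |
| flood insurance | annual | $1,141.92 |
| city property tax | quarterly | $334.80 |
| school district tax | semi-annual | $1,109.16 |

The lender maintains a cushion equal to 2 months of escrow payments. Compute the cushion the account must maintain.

Homeowner's insurance — $2,492.88
Flood insurance — $1,141.92
City property tax — $334.80 × 4 = $1,339.20
School district tax — $1,109.16 × 2 = $2,218.32
Total per year = $2,492.88 + $1,141.92 + $1,339.20 + $2,218.32 = $7,192.32
Monthly escrow = $7,192.32 ÷ 12 = $599.36
Reserve = 2 × $599.36 = $1,198.72

$1,198.72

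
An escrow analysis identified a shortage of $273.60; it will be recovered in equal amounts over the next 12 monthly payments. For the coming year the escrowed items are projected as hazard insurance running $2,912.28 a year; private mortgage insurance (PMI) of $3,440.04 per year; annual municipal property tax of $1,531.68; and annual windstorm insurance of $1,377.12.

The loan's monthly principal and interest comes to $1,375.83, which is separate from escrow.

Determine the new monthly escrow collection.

$794.56

Hazard insurance: $2,912.28
Private mortgage insurance (PMI): $3,440.04
Municipal property tax: $1,531.68
Windstorm insurance: $1,377.12
Total per year = $9,261.12
Base monthly escrow = $9,261.12 / 12 = $771.76
Monthly shortage recovery: $273.60 / 12 = $22.80
New monthly escrow = $771.76 + $22.80 = $794.56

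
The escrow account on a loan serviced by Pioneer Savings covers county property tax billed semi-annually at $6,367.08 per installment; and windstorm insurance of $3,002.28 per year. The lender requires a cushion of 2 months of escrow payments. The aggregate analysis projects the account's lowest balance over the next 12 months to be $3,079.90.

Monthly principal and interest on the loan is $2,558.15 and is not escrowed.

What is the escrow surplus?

$457.16

County property tax — $6,367.08 × 2 = $12,734.16 per year
Windstorm insurance — $3,002.28 per year
Yearly total = $12,734.16 + $3,002.28 = $15,736.44
Monthly escrow = $15,736.44 ÷ 12 = $1,311.37
Required cushion = 2 × $1,311.37 = $2,622.74
Surplus = $3,079.90 − $2,622.74 = $457.16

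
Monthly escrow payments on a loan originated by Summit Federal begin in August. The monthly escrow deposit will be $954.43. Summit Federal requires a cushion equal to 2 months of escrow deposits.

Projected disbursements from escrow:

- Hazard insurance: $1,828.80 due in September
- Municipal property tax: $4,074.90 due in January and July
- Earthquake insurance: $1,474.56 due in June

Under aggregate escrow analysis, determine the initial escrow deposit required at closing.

Cushion = 2 × $954.43 = $1,908.86
Trial balance (start $0, +$954.43 each month, − disbursements):
  Aug: +$954.43 → $954.43
  Sep: +$954.43 − $1,828.80 → $80.06
  Oct: +$954.43 → $1,034.49
  Nov: +$954.43 → $1,988.92
  Dec: +$954.43 → $2,943.35
  Jan: +$954.43 − $4,074.90 → -$177.12
  Feb: +$954.43 → $777.31
  Mar: +$954.43 → $1,731.74
  Apr: +$954.43 → $2,686.17
  May: +$954.43 → $3,640.60
  Jun: +$954.43 − $1,474.56 → $3,120.47
  Jul: +$954.43 − $4,074.90 → $0.00
Lowest trial balance = -$177.12 (Jan)
Initial deposit = cushion − low point = $1,908.86 − (-$177.12) = $2,085.98

$2,085.98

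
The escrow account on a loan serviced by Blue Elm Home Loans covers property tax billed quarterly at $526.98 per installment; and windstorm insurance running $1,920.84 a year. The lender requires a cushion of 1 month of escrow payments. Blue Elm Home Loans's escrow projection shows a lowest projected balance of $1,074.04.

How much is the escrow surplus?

$738.31

Property tax = $526.98 × 4 = $2,107.92 annually
Windstorm insurance = $1,920.84 annually
Annual escrow total = $4,028.76
Monthly = $4,028.76 / 12 = $335.73
Cushion = 1 × $335.73 = $335.73
Surplus = $1,074.04 − $335.73 = $738.31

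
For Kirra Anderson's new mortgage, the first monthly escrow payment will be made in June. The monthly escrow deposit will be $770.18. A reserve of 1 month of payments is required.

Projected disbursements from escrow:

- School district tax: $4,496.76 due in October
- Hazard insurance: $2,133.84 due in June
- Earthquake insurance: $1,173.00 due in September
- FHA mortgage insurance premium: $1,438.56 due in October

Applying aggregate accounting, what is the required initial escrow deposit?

Cushion = 1 × $770.18 = $770.18
Trial balance (start $0, +$770.18 each month, − disbursements):
  Jun: +$770.18 − $2,133.84 → -$1,363.66
  Jul: +$770.18 → -$593.48
  Aug: +$770.18 → $176.70
  Sep: +$770.18 − $1,173.00 → -$226.12
  Oct: +$770.18 − $5,935.32 → -$5,391.26
  Nov: +$770.18 → -$4,621.08
  Dec: +$770.18 → -$3,850.90
  Jan: +$770.18 → -$3,080.72
  Feb: +$770.18 → -$2,310.54
  Mar: +$770.18 → -$1,540.36
  Apr: +$770.18 → -$770.18
  May: +$770.18 → $0.00
Lowest trial balance = -$5,391.26 (Oct)
Initial deposit = cushion − low point = $770.18 − (-$5,391.26) = $6,161.44

$6,161.44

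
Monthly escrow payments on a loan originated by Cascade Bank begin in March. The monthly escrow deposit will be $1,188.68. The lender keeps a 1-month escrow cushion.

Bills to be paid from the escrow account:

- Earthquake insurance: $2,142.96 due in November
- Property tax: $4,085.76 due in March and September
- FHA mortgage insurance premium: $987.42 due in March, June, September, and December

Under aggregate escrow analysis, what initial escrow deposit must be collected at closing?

$5,073.18

Cushion = 1 × $1,188.68 = $1,188.68
Trial balance (start $0, +$1,188.68 each month, − disbursements):
  Mar: +$1,188.68 − $5,073.18 → -$3,884.50
  Apr: +$1,188.68 → -$2,695.82
  May: +$1,188.68 → -$1,507.14
  Jun: +$1,188.68 − $987.42 → -$1,305.88
  Jul: +$1,188.68 → -$117.20
  Aug: +$1,188.68 → $1,071.48
  Sep: +$1,188.68 − $5,073.18 → -$2,813.02
  Oct: +$1,188.68 → -$1,624.34
  Nov: +$1,188.68 − $2,142.96 → -$2,578.62
  Dec: +$1,188.68 − $987.42 → -$2,377.36
  Jan: +$1,188.68 → -$1,188.68
  Feb: +$1,188.68 → $0.00
Lowest trial balance = -$3,884.50 (Mar)
Initial deposit = cushion − low point = $1,188.68 − (-$3,884.50) = $5,073.18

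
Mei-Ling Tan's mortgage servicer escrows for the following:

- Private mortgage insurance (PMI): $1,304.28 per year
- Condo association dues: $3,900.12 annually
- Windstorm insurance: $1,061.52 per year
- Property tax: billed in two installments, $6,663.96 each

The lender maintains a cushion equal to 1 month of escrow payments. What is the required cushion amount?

$1,632.82

Private mortgage insurance (PMI) = $1,304.28 per year
Condo association dues = $3,900.12 per year
Windstorm insurance = $1,061.52 per year
Property tax = $6,663.96 × 2 = $13,327.92 per year
Total per year = $1,304.28 + $3,900.12 + $1,061.52 + $13,327.92 = $19,593.84
Monthly = $19,593.84 ÷ 12 = $1,632.82
Cushion = 1 × $1,632.82 = $1,632.82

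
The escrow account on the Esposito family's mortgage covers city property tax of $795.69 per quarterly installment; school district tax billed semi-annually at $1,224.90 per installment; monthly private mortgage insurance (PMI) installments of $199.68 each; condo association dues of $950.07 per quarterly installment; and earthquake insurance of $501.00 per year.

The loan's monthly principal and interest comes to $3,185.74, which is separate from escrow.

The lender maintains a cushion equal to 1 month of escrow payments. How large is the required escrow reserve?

City property tax — $795.69 × 4 = $3,182.76 per year
School district tax — $1,224.90 × 2 = $2,449.80 per year
Private mortgage insurance (PMI) — $199.68 × 12 = $2,396.16 per year
Condo association dues — $950.07 × 4 = $3,800.28 per year
Earthquake insurance — $501.00 per year
Combined annual = $3,182.76 + $2,449.80 + $2,396.16 + $3,800.28 + $501.00 = $12,330.00
Base monthly escrow = $12,330.00 ÷ 12 = $1,027.50
Required cushion = 1 × $1,027.50 = $1,027.50

$1,027.50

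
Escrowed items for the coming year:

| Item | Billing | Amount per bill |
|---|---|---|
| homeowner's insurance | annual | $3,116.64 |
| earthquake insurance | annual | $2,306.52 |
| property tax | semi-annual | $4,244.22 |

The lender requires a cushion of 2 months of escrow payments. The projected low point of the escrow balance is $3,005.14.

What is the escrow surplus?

Homeowner's insurance: $3,116.64 per year
Earthquake insurance: $2,306.52 per year
Property tax: $4,244.22 × 2 = $8,488.44 per year
Total per year = $3,116.64 + $2,306.52 + $8,488.44 = $13,911.60
Base monthly escrow = $13,911.60 ÷ 12 = $1,159.30
Required cushion = 2 × $1,159.30 = $2,318.60
Surplus = $3,005.14 − $2,318.60 = $686.54

$686.54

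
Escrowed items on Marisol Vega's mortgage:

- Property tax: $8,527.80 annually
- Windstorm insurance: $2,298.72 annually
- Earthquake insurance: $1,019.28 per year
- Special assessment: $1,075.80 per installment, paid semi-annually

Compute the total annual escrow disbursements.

$13,997.40

Property tax = $8,527.80 per year
Windstorm insurance = $2,298.72 per year
Earthquake insurance = $1,019.28 per year
Special assessment = $1,075.80 × 2 = $2,151.60 per year
Yearly total = $8,527.80 + $2,298.72 + $1,019.28 + $2,151.60 = $13,997.40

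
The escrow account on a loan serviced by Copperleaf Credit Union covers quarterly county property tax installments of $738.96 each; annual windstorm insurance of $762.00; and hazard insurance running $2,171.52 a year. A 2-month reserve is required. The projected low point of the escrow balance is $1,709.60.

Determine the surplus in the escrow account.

County property tax = $738.96 × 4 = $2,955.84 annually
Windstorm insurance = $762.00 annually
Hazard insurance = $2,171.52 annually
Annual escrow total = $2,955.84 + $762.00 + $2,171.52 = $5,889.36
Monthly = $5,889.36 / 12 = $490.78
Required cushion = 2 × $490.78 = $981.56
Excess over cushion: $1,709.60 − $981.56 = $728.04

$728.04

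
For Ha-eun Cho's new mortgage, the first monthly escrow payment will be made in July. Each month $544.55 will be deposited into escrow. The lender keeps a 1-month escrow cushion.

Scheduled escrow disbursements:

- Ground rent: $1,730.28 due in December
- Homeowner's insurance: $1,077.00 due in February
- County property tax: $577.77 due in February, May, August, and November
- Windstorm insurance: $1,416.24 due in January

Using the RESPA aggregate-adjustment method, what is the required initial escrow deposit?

Cushion = 1 × $544.55 = $544.55
Trial balance (start $0, +$544.55 each month, − disbursements):
  Jul: +$544.55 → $544.55
  Aug: +$544.55 − $577.77 → $511.33
  Sep: +$544.55 → $1,055.88
  Oct: +$544.55 → $1,600.43
  Nov: +$544.55 − $577.77 → $1,567.21
  Dec: +$544.55 − $1,730.28 → $381.48
  Jan: +$544.55 − $1,416.24 → -$490.21
  Feb: +$544.55 − $1,654.77 → -$1,600.43
  Mar: +$544.55 → -$1,055.88
  Apr: +$544.55 → -$511.33
  May: +$544.55 − $577.77 → -$544.55
  Jun: +$544.55 → $0.00
Lowest trial balance = -$1,600.43 (Feb)
Initial deposit = cushion − low point = $544.55 − (-$1,600.43) = $2,144.98

$2,144.98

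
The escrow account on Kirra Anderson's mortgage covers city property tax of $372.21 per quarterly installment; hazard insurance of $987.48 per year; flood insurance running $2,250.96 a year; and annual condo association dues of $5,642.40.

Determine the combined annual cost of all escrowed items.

$10,369.68

City property tax = $372.21 × 4 = $1,488.84 per year
Hazard insurance = $987.48 per year
Flood insurance = $2,250.96 per year
Condo association dues = $5,642.40 per year
Total per year = $1,488.84 + $987.48 + $2,250.96 + $5,642.40 = $10,369.68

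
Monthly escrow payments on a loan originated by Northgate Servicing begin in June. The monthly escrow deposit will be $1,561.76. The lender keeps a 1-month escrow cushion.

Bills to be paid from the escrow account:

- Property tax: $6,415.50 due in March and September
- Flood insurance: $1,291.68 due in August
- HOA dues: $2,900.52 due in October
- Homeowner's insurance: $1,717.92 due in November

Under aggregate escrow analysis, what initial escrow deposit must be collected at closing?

Cushion = 1 × $1,561.76 = $1,561.76
Trial balance (start $0, +$1,561.76 each month, − disbursements):
  Jun: +$1,561.76 → $1,561.76
  Jul: +$1,561.76 → $3,123.52
  Aug: +$1,561.76 − $1,291.68 → $3,393.60
  Sep: +$1,561.76 − $6,415.50 → -$1,460.14
  Oct: +$1,561.76 − $2,900.52 → -$2,798.90
  Nov: +$1,561.76 − $1,717.92 → -$2,955.06
  Dec: +$1,561.76 → -$1,393.30
  Jan: +$1,561.76 → $168.46
  Feb: +$1,561.76 → $1,730.22
  Mar: +$1,561.76 − $6,415.50 → -$3,123.52
  Apr: +$1,561.76 → -$1,561.76
  May: +$1,561.76 → $0.00
Lowest trial balance = -$3,123.52 (Mar)
Initial deposit = cushion − low point = $1,561.76 − (-$3,123.52) = $4,685.28

$4,685.28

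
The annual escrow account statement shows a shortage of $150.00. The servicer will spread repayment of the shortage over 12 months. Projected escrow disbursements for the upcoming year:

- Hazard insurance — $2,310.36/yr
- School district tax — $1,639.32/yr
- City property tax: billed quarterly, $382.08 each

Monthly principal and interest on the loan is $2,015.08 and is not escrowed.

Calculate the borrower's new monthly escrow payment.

Hazard insurance — $2,310.36/yr
School district tax — $1,639.32/yr
City property tax — $382.08 × 4 = $1,528.32/yr
Total annual escrow = $2,310.36 + $1,639.32 + $1,528.32 = $5,478.00
Per month = $5,478.00 ÷ 12 = $456.50
Monthly shortage recovery: $150.00 ÷ 12 = $12.50
New monthly escrow = $456.50 + $12.50 = $469.00

$469.00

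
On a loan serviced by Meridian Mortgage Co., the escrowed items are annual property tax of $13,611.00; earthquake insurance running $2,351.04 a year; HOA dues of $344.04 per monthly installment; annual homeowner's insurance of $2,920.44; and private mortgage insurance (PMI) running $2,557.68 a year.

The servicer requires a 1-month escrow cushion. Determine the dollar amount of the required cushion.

$2,130.72

Property tax = $13,611.00/yr
Earthquake insurance = $2,351.04/yr
HOA dues = $344.04 × 12 = $4,128.48/yr
Homeowner's insurance = $2,920.44/yr
Private mortgage insurance (PMI) = $2,557.68/yr
Total annual escrow = $25,568.64
Per month = $25,568.64 / 12 = $2,130.72
Reserve = 1 × $2,130.72 = $2,130.72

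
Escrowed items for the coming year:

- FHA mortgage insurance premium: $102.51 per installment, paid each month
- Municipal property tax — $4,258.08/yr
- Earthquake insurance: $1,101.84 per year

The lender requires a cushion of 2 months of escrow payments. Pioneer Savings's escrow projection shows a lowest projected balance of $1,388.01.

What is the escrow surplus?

$289.67

FHA mortgage insurance premium — $102.51 × 12 = $1,230.12/yr
Municipal property tax — $4,258.08/yr
Earthquake insurance — $1,101.84/yr
Total per year = $6,590.04
Monthly = $6,590.04 ÷ 12 = $549.17
Required reserve = 2 × $549.17 = $1,098.34
Excess over cushion: $1,388.01 − $1,098.34 = $289.67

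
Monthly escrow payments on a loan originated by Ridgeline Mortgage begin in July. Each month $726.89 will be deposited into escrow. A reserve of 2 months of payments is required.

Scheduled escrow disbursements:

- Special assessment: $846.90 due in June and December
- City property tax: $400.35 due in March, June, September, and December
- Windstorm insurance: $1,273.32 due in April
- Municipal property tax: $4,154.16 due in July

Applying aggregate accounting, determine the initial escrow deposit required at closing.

Cushion = 2 × $726.89 = $1,453.78
Trial balance (start $0, +$726.89 each month, − disbursements):
  Jul: +$726.89 − $4,154.16 → -$3,427.27
  Aug: +$726.89 → -$2,700.38
  Sep: +$726.89 − $400.35 → -$2,373.84
  Oct: +$726.89 → -$1,646.95
  Nov: +$726.89 → -$920.06
  Dec: +$726.89 − $1,247.25 → -$1,440.42
  Jan: +$726.89 → -$713.53
  Feb: +$726.89 → $13.36
  Mar: +$726.89 − $400.35 → $339.90
  Apr: +$726.89 − $1,273.32 → -$206.53
  May: +$726.89 → $520.36
  Jun: +$726.89 − $1,247.25 → $0.00
Lowest trial balance = -$3,427.27 (Jul)
Initial deposit = cushion − low point = $1,453.78 − (-$3,427.27) = $4,881.05

$4,881.05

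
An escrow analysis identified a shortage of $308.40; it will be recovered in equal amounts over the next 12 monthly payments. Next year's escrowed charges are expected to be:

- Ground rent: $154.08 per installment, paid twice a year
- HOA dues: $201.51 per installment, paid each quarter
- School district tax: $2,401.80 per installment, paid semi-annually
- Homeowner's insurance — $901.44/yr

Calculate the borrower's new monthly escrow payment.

$593.97

Ground rent — $154.08 × 2 = $308.16 annually
HOA dues — $201.51 × 4 = $806.04 annually
School district tax — $2,401.80 × 2 = $4,803.60 annually
Homeowner's insurance — $901.44 annually
Combined annual = $6,819.24
Monthly escrow = $6,819.24 / 12 = $568.27
Shortage spread = $308.40 ÷ 12 = $25.70/mo
Adjusted monthly = $568.27 + $25.70 = $593.97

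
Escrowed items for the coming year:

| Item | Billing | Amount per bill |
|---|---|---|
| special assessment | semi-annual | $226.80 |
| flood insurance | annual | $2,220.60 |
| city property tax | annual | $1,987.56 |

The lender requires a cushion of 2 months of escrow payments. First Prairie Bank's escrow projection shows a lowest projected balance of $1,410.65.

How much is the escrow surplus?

Special assessment — $226.80 × 2 = $453.60/yr
Flood insurance — $2,220.60/yr
City property tax — $1,987.56/yr
Annual escrow total = $453.60 + $2,220.60 + $1,987.56 = $4,661.76
Monthly = $4,661.76 ÷ 12 = $388.48
Cushion = 2 × $388.48 = $776.96
Surplus = $1,410.65 − $776.96 = $633.69

$633.69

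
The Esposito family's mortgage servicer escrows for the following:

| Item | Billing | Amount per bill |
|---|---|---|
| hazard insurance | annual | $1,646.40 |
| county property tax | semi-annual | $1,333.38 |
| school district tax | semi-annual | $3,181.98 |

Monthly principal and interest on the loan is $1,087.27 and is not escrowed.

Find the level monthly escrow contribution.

$889.76

Hazard insurance = $1,646.40/yr
County property tax = $1,333.38 × 2 = $2,666.76/yr
School district tax = $3,181.98 × 2 = $6,363.96/yr
Total per year = $10,677.12
Monthly escrow = $10,677.12 / 12 = $889.76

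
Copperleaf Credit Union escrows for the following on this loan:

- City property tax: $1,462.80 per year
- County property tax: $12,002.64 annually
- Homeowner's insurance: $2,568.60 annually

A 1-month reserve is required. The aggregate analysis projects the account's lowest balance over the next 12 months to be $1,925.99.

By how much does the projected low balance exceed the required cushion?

$589.82

City property tax: $1,462.80 per year
County property tax: $12,002.64 per year
Homeowner's insurance: $2,568.60 per year
Annual escrow total = $1,462.80 + $12,002.64 + $2,568.60 = $16,034.04
Per month = $16,034.04 ÷ 12 = $1,336.17
Required cushion = 1 × $1,336.17 = $1,336.17
Excess over cushion: $1,925.99 − $1,336.17 = $589.82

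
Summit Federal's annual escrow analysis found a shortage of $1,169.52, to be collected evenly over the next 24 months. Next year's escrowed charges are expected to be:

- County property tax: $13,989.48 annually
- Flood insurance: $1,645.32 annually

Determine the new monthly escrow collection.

$1,351.63

County property tax: $13,989.48
Flood insurance: $1,645.32
Annual escrow total = $15,634.80
Monthly escrow = $15,634.80 ÷ 12 = $1,302.90
Monthly shortage recovery: $1,169.52 ÷ 24 = $48.73
New monthly escrow = $1,302.90 + $48.73 = $1,351.63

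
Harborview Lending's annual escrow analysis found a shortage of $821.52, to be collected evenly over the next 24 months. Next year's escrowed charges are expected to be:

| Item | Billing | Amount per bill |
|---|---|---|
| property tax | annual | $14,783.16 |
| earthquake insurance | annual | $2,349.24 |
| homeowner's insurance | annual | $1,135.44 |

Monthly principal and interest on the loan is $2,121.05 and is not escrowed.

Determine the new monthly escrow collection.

Property tax — $14,783.16
Earthquake insurance — $2,349.24
Homeowner's insurance — $1,135.44
Annual escrow total = $18,267.84
Monthly = $18,267.84 ÷ 12 = $1,522.32
Shortage spread = $821.52 ÷ 24 = $34.23/mo
Adjusted monthly = $1,522.32 + $34.23 = $1,556.55

$1,556.55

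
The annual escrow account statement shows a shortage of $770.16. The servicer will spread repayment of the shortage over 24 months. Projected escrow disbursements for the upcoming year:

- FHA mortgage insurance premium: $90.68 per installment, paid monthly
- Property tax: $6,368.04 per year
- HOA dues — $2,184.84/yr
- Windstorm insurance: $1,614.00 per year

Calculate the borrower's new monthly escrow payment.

$970.01

FHA mortgage insurance premium — $90.68 × 12 = $1,088.16/yr
Property tax — $6,368.04/yr
HOA dues — $2,184.84/yr
Windstorm insurance — $1,614.00/yr
Total per year = $11,255.04
Per month = $11,255.04 ÷ 12 = $937.92
Monthly shortage recovery: $770.16 / 24 = $32.09
New monthly escrow = $937.92 + $32.09 = $970.01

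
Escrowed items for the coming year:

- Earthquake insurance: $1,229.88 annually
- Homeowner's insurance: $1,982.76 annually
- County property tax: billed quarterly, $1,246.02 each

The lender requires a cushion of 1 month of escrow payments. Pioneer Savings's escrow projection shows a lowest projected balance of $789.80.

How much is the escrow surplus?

$106.74

Earthquake insurance = $1,229.88
Homeowner's insurance = $1,982.76
County property tax = $1,246.02 × 4 = $4,984.08
Total annual escrow = $8,196.72
Monthly = $8,196.72 / 12 = $683.06
Cushion = 1 × $683.06 = $683.06
Excess over cushion: $789.80 − $683.06 = $106.74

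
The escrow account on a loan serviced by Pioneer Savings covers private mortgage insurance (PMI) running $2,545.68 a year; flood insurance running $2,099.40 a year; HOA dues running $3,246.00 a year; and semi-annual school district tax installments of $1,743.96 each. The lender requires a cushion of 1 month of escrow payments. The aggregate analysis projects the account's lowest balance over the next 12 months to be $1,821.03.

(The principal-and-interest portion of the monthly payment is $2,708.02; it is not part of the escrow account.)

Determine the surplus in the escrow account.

$872.78

Private mortgage insurance (PMI) = $2,545.68
Flood insurance = $2,099.40
HOA dues = $3,246.00
School district tax = $1,743.96 × 2 = $3,487.92
Total per year = $2,545.68 + $2,099.40 + $3,246.00 + $3,487.92 = $11,379.00
Monthly escrow = $11,379.00 / 12 = $948.25
Required reserve = 1 × $948.25 = $948.25
Surplus = $1,821.03 − $948.25 = $872.78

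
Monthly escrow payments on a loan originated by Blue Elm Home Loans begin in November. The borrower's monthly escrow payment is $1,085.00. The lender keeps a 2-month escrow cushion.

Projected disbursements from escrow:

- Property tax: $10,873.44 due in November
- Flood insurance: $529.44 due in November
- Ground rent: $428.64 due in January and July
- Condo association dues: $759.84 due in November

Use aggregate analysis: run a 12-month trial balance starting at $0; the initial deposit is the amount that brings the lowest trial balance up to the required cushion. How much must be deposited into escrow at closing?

Cushion = 2 × $1,085.00 = $2,170.00
Trial balance (start $0, +$1,085.00 each month, − disbursements):
  Nov: +$1,085.00 − $12,162.72 → -$11,077.72
  Dec: +$1,085.00 → -$9,992.72
  Jan: +$1,085.00 − $428.64 → -$9,336.36
  Feb: +$1,085.00 → -$8,251.36
  Mar: +$1,085.00 → -$7,166.36
  Apr: +$1,085.00 → -$6,081.36
  May: +$1,085.00 → -$4,996.36
  Jun: +$1,085.00 → -$3,911.36
  Jul: +$1,085.00 − $428.64 → -$3,255.00
  Aug: +$1,085.00 → -$2,170.00
  Sep: +$1,085.00 → -$1,085.00
  Oct: +$1,085.00 → $0.00
Lowest trial balance = -$11,077.72 (Nov)
Initial deposit = cushion − low point = $2,170.00 − (-$11,077.72) = $13,247.72

$13,247.72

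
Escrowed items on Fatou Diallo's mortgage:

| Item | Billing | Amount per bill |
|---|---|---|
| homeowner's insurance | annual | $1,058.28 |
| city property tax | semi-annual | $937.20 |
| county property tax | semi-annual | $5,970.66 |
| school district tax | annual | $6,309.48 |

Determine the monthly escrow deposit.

$1,765.29

Homeowner's insurance — $1,058.28/yr
City property tax — $937.20 × 2 = $1,874.40/yr
County property tax — $5,970.66 × 2 = $11,941.32/yr
School district tax — $6,309.48/yr
Combined annual = $1,058.28 + $1,874.40 + $11,941.32 + $6,309.48 = $21,183.48
Per month = $21,183.48 / 12 = $1,765.29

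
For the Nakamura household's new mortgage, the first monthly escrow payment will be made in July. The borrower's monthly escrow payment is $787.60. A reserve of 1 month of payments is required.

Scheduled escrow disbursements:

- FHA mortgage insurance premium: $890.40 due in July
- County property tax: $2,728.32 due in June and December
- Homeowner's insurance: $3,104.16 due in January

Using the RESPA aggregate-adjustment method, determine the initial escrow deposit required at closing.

Cushion = 1 × $787.60 = $787.60
Trial balance (start $0, +$787.60 each month, − disbursements):
  Jul: +$787.60 − $890.40 → -$102.80
  Aug: +$787.60 → $684.80
  Sep: +$787.60 → $1,472.40
  Oct: +$787.60 → $2,260.00
  Nov: +$787.60 → $3,047.60
  Dec: +$787.60 − $2,728.32 → $1,106.88
  Jan: +$787.60 − $3,104.16 → -$1,209.68
  Feb: +$787.60 → -$422.08
  Mar: +$787.60 → $365.52
  Apr: +$787.60 → $1,153.12
  May: +$787.60 → $1,940.72
  Jun: +$787.60 − $2,728.32 → $0.00
Lowest trial balance = -$1,209.68 (Jan)
Initial deposit = cushion − low point = $787.60 − (-$1,209.68) = $1,997.28

$1,997.28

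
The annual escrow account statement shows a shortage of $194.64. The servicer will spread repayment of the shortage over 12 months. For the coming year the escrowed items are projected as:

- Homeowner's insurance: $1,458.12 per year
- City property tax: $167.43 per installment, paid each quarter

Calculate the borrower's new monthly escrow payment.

Homeowner's insurance: $1,458.12 per year
City property tax: $167.43 × 4 = $669.72 per year
Combined annual = $1,458.12 + $669.72 = $2,127.84
Monthly escrow = $2,127.84 / 12 = $177.32
Monthly shortage recovery: $194.64 / 12 = $16.22
New monthly escrow = $177.32 + $16.22 = $193.54

$193.54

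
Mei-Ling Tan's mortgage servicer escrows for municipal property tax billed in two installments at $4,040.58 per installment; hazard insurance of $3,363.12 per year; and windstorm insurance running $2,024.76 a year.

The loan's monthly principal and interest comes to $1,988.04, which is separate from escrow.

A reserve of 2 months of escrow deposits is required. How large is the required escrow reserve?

$2,244.84

Municipal property tax — $4,040.58 × 2 = $8,081.16 per year
Hazard insurance — $3,363.12 per year
Windstorm insurance — $2,024.76 per year
Total per year = $8,081.16 + $3,363.12 + $2,024.76 = $13,469.04
Monthly = $13,469.04 ÷ 12 = $1,122.42
Required cushion = 2 × $1,122.42 = $2,244.84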